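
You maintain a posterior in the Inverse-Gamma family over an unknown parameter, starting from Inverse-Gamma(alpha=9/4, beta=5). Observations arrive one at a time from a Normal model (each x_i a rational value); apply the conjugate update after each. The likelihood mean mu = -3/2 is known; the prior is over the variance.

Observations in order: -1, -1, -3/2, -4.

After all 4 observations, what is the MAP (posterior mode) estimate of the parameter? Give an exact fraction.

67/42

obs 1: x=-1 → posterior Inverse-Gamma(11/4, 41/8)
obs 2: x=-1 → posterior Inverse-Gamma(13/4, 21/4)
obs 3: x=-3/2 → posterior Inverse-Gamma(15/4, 21/4)
obs 4: x=-4 → posterior Inverse-Gamma(17/4, 67/8)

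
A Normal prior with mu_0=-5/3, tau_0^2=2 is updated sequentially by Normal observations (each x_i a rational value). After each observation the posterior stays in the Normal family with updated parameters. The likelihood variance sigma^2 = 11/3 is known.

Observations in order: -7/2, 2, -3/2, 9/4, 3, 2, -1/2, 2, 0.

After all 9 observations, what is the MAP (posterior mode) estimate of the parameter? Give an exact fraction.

97/390

obs 1: x=-7/2 → posterior Normal(-118/51, 22/17)
obs 2: x=2 → posterior Normal(-82/69, 22/23)
obs 3: x=-3/2 → posterior Normal(-109/87, 22/29)
obs 4: x=9/4 → posterior Normal(-137/210, 22/35)
obs 5: x=3 → posterior Normal(-29/246, 22/41)
obs 6: x=2 → posterior Normal(43/282, 22/47)
obs 7: x=-1/2 → posterior Normal(25/318, 22/53)
obs 8: x=2 → posterior Normal(97/354, 22/59)
obs 9: x=0 → posterior Normal(97/390, 22/65)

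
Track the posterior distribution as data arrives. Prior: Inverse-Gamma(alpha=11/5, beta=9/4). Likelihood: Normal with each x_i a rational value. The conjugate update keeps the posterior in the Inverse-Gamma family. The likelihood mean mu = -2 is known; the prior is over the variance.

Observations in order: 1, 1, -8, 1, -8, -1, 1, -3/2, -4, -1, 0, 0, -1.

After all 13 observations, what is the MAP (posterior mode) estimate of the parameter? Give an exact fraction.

2555/388

obs 1: x=1 → posterior Inverse-Gamma(27/10, 27/4)
obs 2: x=1 → posterior Inverse-Gamma(16/5, 45/4)
obs 3: x=-8 → posterior Inverse-Gamma(37/10, 117/4)
obs 4: x=1 → posterior Inverse-Gamma(21/5, 135/4)
obs 5: x=-8 → posterior Inverse-Gamma(47/10, 207/4)
obs 6: x=-1 → posterior Inverse-Gamma(26/5, 209/4)
obs 7: x=1 → posterior Inverse-Gamma(57/10, 227/4)
obs 8: x=-3/2 → posterior Inverse-Gamma(31/5, 455/8)
obs 9: x=-4 → posterior Inverse-Gamma(67/10, 471/8)
obs 10: x=-1 → posterior Inverse-Gamma(36/5, 475/8)
obs 11: x=0 → posterior Inverse-Gamma(77/10, 491/8)
obs 12: x=0 → posterior Inverse-Gamma(41/5, 507/8)
obs 13: x=-1 → posterior Inverse-Gamma(87/10, 511/8)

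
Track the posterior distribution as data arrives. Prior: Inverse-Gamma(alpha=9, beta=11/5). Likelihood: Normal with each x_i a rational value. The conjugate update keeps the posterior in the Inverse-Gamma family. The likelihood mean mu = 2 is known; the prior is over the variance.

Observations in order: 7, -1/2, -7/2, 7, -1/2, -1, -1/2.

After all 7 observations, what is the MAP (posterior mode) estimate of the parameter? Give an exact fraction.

562/135

obs 1: x=7 → posterior Inverse-Gamma(19/2, 147/10)
obs 2: x=-1/2 → posterior Inverse-Gamma(10, 713/40)
obs 3: x=-7/2 → posterior Inverse-Gamma(21/2, 659/20)
obs 4: x=7 → posterior Inverse-Gamma(11, 909/20)
obs 5: x=-1/2 → posterior Inverse-Gamma(23/2, 1943/40)
obs 6: x=-1 → posterior Inverse-Gamma(12, 2123/40)
obs 7: x=-1/2 → posterior Inverse-Gamma(25/2, 281/5)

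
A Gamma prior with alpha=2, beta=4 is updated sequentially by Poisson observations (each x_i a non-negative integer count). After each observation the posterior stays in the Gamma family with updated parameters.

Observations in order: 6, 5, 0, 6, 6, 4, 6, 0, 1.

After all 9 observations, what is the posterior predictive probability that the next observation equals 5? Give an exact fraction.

1040164122180623786253349746398160751231632891/12250659690343724352598881769312386418745540608

obs 1: x=6 → posterior Gamma(8, 5)
obs 2: x=5 → posterior Gamma(13, 6)
obs 3: x=0 → posterior Gamma(13, 7)
obs 4: x=6 → posterior Gamma(19, 8)
obs 5: x=6 → posterior Gamma(25, 9)
obs 6: x=4 → posterior Gamma(29, 10)
obs 7: x=6 → posterior Gamma(35, 11)
obs 8: x=0 → posterior Gamma(35, 12)
obs 9: x=1 → posterior Gamma(36, 13)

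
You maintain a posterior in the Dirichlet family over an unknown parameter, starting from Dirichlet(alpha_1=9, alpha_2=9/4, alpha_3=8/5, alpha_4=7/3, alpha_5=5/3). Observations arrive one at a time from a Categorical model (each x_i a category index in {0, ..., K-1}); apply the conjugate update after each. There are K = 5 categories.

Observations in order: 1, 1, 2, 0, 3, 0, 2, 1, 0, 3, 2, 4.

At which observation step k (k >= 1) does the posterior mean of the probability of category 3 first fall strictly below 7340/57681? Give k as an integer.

k = 2

obs 1: x=1 → posterior Dirichlet(9, 13/4, 8/5, 7/3, 5/3)
obs 2: x=1 → posterior Dirichlet(9, 17/4, 8/5, 7/3, 5/3)
obs 3: x=2 → posterior Dirichlet(9, 17/4, 13/5, 7/3, 5/3)
obs 4: x=0 → posterior Dirichlet(10, 17/4, 13/5, 7/3, 5/3)
obs 5: x=3 → posterior Dirichlet(10, 17/4, 13/5, 10/3, 5/3)
obs 6: x=0 → posterior Dirichlet(11, 17/4, 13/5, 10/3, 5/3)
obs 7: x=2 → posterior Dirichlet(11, 17/4, 18/5, 10/3, 5/3)
obs 8: x=1 → posterior Dirichlet(11, 21/4, 18/5, 10/3, 5/3)
obs 9: x=0 → posterior Dirichlet(12, 21/4, 18/5, 10/3, 5/3)
obs 10: x=3 → posterior Dirichlet(12, 21/4, 18/5, 13/3, 5/3)
obs 11: x=2 → posterior Dirichlet(12, 21/4, 23/5, 13/3, 5/3)
obs 12: x=4 → posterior Dirichlet(12, 21/4, 23/5, 13/3, 8/3)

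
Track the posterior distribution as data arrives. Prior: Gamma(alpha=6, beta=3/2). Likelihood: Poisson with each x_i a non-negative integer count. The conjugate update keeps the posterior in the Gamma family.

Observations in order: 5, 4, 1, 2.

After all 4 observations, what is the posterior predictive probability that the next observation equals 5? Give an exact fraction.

4685275601072141562260928/41753905413413116367045797

obs 1: x=5 → posterior Gamma(11, 5/2)
obs 2: x=4 → posterior Gamma(15, 7/2)
obs 3: x=1 → posterior Gamma(16, 9/2)
obs 4: x=2 → posterior Gamma(18, 11/2)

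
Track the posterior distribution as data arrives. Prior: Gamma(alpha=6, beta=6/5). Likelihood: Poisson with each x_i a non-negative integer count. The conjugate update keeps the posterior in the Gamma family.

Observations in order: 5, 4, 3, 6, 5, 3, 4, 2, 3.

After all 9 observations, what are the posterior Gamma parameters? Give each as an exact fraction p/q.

alpha=41, beta=51/5

obs 1: x=5 → posterior Gamma(11, 11/5)
obs 2: x=4 → posterior Gamma(15, 16/5)
obs 3: x=3 → posterior Gamma(18, 21/5)
obs 4: x=6 → posterior Gamma(24, 26/5)
obs 5: x=5 → posterior Gamma(29, 31/5)
obs 6: x=3 → posterior Gamma(32, 36/5)
obs 7: x=4 → posterior Gamma(36, 41/5)
obs 8: x=2 → posterior Gamma(38, 46/5)
obs 9: x=3 → posterior Gamma(41, 51/5)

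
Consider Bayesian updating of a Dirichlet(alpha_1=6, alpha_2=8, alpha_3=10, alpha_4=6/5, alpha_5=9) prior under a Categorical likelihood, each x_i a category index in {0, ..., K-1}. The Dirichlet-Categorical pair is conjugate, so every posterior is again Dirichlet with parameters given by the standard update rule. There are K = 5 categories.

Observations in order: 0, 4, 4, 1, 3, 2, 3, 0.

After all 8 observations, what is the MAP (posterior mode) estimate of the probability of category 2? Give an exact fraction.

25/93

obs 1: x=0 → posterior Dirichlet(7, 8, 10, 6/5, 9)
obs 2: x=4 → posterior Dirichlet(7, 8, 10, 6/5, 10)
obs 3: x=4 → posterior Dirichlet(7, 8, 10, 6/5, 11)
obs 4: x=1 → posterior Dirichlet(7, 9, 10, 6/5, 11)
obs 5: x=3 → posterior Dirichlet(7, 9, 10, 11/5, 11)
obs 6: x=2 → posterior Dirichlet(7, 9, 11, 11/5, 11)
obs 7: x=3 → posterior Dirichlet(7, 9, 11, 16/5, 11)
obs 8: x=0 → posterior Dirichlet(8, 9, 11, 16/5, 11)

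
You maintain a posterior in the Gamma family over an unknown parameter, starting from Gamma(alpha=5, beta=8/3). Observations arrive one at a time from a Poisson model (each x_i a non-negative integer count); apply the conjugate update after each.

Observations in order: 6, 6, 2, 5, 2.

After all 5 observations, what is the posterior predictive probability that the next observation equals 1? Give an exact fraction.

762157962462448637165993056268606067/6156119580207157310796674288400203776

obs 1: x=6 → posterior Gamma(11, 11/3)
obs 2: x=6 → posterior Gamma(17, 14/3)
obs 3: x=2 → posterior Gamma(19, 17/3)
obs 4: x=5 → posterior Gamma(24, 20/3)
obs 5: x=2 → posterior Gamma(26, 23/3)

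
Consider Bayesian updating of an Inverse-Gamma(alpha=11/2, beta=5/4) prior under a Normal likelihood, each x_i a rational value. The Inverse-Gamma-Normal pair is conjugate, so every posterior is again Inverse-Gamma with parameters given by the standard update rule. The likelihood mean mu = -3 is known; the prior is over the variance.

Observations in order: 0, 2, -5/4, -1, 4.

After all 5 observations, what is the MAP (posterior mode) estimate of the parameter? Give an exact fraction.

1481/288

obs 1: x=0 → posterior Inverse-Gamma(6, 23/4)
obs 2: x=2 → posterior Inverse-Gamma(13/2, 73/4)
obs 3: x=-5/4 → posterior Inverse-Gamma(7, 633/32)
obs 4: x=-1 → posterior Inverse-Gamma(15/2, 697/32)
obs 5: x=4 → posterior Inverse-Gamma(8, 1481/32)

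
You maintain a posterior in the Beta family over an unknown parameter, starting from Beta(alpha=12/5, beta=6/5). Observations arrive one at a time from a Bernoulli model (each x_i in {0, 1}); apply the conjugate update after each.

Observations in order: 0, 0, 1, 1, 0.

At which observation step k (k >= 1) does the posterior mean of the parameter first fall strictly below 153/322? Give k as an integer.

obs 1: x=0 → posterior Beta(12/5, 11/5)
obs 2: x=0 → posterior Beta(12/5, 16/5)
obs 3: x=1 → posterior Beta(17/5, 16/5)
obs 4: x=1 → posterior Beta(22/5, 16/5)
obs 5: x=0 → posterior Beta(22/5, 21/5)

k = 2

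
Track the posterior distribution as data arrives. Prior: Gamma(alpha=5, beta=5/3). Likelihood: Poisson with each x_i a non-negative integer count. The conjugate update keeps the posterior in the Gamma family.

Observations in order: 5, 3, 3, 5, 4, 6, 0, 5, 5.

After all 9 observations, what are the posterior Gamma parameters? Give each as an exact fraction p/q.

alpha=41, beta=32/3

obs 1: x=5 → posterior Gamma(10, 8/3)
obs 2: x=3 → posterior Gamma(13, 11/3)
obs 3: x=3 → posterior Gamma(16, 14/3)
obs 4: x=5 → posterior Gamma(21, 17/3)
obs 5: x=4 → posterior Gamma(25, 20/3)
obs 6: x=6 → posterior Gamma(31, 23/3)
obs 7: x=0 → posterior Gamma(31, 26/3)
obs 8: x=5 → posterior Gamma(36, 29/3)
obs 9: x=5 → posterior Gamma(41, 32/3)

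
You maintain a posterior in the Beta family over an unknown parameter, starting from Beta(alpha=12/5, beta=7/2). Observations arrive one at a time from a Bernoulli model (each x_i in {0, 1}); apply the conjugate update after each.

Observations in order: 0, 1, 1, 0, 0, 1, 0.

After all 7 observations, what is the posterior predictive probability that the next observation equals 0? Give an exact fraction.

obs 1: x=0 → posterior Beta(12/5, 9/2)
obs 2: x=1 → posterior Beta(17/5, 9/2)
obs 3: x=1 → posterior Beta(22/5, 9/2)
obs 4: x=0 → posterior Beta(22/5, 11/2)
obs 5: x=0 → posterior Beta(22/5, 13/2)
obs 6: x=1 → posterior Beta(27/5, 13/2)
obs 7: x=0 → posterior Beta(27/5, 15/2)

25/43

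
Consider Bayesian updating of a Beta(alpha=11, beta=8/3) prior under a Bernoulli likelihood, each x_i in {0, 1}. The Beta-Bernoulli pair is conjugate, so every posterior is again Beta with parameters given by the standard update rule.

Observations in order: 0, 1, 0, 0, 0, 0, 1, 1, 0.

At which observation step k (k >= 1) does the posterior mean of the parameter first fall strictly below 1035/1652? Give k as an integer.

k = 6

obs 1: x=0 → posterior Beta(11, 11/3)
obs 2: x=1 → posterior Beta(12, 11/3)
obs 3: x=0 → posterior Beta(12, 14/3)
obs 4: x=0 → posterior Beta(12, 17/3)
obs 5: x=0 → posterior Beta(12, 20/3)
obs 6: x=0 → posterior Beta(12, 23/3)
obs 7: x=1 → posterior Beta(13, 23/3)
obs 8: x=1 → posterior Beta(14, 23/3)
obs 9: x=0 → posterior Beta(14, 26/3)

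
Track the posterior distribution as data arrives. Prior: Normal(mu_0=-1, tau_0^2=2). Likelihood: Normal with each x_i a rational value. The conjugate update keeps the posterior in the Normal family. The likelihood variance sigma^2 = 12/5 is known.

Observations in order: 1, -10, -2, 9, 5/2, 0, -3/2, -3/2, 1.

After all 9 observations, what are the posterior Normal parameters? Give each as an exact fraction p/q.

obs 1: x=1 → posterior Normal(-1/11, 12/11)
obs 2: x=-10 → posterior Normal(-51/16, 3/4)
obs 3: x=-2 → posterior Normal(-61/21, 4/7)
obs 4: x=9 → posterior Normal(-8/13, 6/13)
obs 5: x=5/2 → posterior Normal(-7/62, 12/31)
obs 6: x=0 → posterior Normal(-7/72, 1/3)
obs 7: x=-3/2 → posterior Normal(-11/41, 12/41)
obs 8: x=-3/2 → posterior Normal(-37/92, 6/23)
obs 9: x=1 → posterior Normal(-9/34, 4/17)

mu_0=-9/34, tau_0^2=4/17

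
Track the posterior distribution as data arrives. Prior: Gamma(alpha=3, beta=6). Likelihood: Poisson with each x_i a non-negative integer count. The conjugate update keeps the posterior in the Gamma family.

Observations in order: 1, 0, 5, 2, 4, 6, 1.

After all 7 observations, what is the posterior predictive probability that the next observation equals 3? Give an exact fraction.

812595236122578341604814357/5624849475731046639314403328

obs 1: x=1 → posterior Gamma(4, 7)
obs 2: x=0 → posterior Gamma(4, 8)
obs 3: x=5 → posterior Gamma(9, 9)
obs 4: x=2 → posterior Gamma(11, 10)
obs 5: x=4 → posterior Gamma(15, 11)
obs 6: x=6 → posterior Gamma(21, 12)
obs 7: x=1 → posterior Gamma(22, 13)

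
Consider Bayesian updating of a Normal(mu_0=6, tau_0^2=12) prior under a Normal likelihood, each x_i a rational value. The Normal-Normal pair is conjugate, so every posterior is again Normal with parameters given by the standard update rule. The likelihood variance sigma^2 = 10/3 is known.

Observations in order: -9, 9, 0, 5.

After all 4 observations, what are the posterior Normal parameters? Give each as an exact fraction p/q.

obs 1: x=-9 → posterior Normal(-132/23, 60/23)
obs 2: x=9 → posterior Normal(30/41, 60/41)
obs 3: x=0 → posterior Normal(30/59, 60/59)
obs 4: x=5 → posterior Normal(120/77, 60/77)

mu_0=120/77, tau_0^2=60/77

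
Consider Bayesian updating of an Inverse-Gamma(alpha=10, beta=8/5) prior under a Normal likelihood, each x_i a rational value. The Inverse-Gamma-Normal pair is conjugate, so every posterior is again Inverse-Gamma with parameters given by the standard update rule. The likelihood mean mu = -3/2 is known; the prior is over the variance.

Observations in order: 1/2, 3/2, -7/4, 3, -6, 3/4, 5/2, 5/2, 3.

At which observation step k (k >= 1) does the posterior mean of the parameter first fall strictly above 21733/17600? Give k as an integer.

k = 4

obs 1: x=1/2 → posterior Inverse-Gamma(21/2, 18/5)
obs 2: x=3/2 → posterior Inverse-Gamma(11, 81/10)
obs 3: x=-7/4 → posterior Inverse-Gamma(23/2, 1301/160)
obs 4: x=3 → posterior Inverse-Gamma(12, 2921/160)
obs 5: x=-6 → posterior Inverse-Gamma(25/2, 4541/160)
obs 6: x=3/4 → posterior Inverse-Gamma(13, 2473/80)
obs 7: x=5/2 → posterior Inverse-Gamma(27/2, 3113/80)
obs 8: x=5/2 → posterior Inverse-Gamma(14, 3753/80)
obs 9: x=3 → posterior Inverse-Gamma(29/2, 4563/80)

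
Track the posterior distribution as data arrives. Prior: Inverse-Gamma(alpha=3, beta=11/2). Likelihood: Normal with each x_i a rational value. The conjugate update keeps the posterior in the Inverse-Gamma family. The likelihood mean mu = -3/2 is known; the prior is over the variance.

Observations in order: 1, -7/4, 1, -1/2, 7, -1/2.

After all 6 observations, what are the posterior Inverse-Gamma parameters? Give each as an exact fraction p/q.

obs 1: x=1 → posterior Inverse-Gamma(7/2, 69/8)
obs 2: x=-7/4 → posterior Inverse-Gamma(4, 277/32)
obs 3: x=1 → posterior Inverse-Gamma(9/2, 377/32)
obs 4: x=-1/2 → posterior Inverse-Gamma(5, 393/32)
obs 5: x=7 → posterior Inverse-Gamma(11/2, 1549/32)
obs 6: x=-1/2 → posterior Inverse-Gamma(6, 1565/32)

alpha=6, beta=1565/32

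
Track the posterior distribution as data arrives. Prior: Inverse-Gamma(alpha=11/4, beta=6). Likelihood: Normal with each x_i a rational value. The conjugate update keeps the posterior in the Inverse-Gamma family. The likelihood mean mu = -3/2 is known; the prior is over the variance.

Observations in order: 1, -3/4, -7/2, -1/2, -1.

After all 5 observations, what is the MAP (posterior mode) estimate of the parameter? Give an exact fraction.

obs 1: x=1 → posterior Inverse-Gamma(13/4, 73/8)
obs 2: x=-3/4 → posterior Inverse-Gamma(15/4, 301/32)
obs 3: x=-7/2 → posterior Inverse-Gamma(17/4, 365/32)
obs 4: x=-1/2 → posterior Inverse-Gamma(19/4, 381/32)
obs 5: x=-1 → posterior Inverse-Gamma(21/4, 385/32)

77/40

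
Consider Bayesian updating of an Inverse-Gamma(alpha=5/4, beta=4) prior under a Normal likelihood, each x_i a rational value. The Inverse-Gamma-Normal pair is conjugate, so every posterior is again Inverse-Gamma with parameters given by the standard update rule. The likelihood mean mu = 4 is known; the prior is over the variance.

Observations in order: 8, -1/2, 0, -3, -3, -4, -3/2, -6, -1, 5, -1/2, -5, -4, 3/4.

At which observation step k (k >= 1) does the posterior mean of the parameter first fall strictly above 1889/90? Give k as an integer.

obs 1: x=8 → posterior Inverse-Gamma(7/4, 12)
obs 2: x=-1/2 → posterior Inverse-Gamma(9/4, 177/8)
obs 3: x=0 → posterior Inverse-Gamma(11/4, 241/8)
obs 4: x=-3 → posterior Inverse-Gamma(13/4, 437/8)
obs 5: x=-3 → posterior Inverse-Gamma(15/4, 633/8)
obs 6: x=-4 → posterior Inverse-Gamma(17/4, 889/8)
obs 7: x=-3/2 → posterior Inverse-Gamma(19/4, 505/4)
obs 8: x=-6 → posterior Inverse-Gamma(21/4, 705/4)
obs 9: x=-1 → posterior Inverse-Gamma(23/4, 755/4)
obs 10: x=5 → posterior Inverse-Gamma(25/4, 757/4)
obs 11: x=-1/2 → posterior Inverse-Gamma(27/4, 1595/8)
obs 12: x=-5 → posterior Inverse-Gamma(29/4, 1919/8)
obs 13: x=-4 → posterior Inverse-Gamma(31/4, 2175/8)
obs 14: x=3/4 → posterior Inverse-Gamma(33/4, 8869/32)

k = 4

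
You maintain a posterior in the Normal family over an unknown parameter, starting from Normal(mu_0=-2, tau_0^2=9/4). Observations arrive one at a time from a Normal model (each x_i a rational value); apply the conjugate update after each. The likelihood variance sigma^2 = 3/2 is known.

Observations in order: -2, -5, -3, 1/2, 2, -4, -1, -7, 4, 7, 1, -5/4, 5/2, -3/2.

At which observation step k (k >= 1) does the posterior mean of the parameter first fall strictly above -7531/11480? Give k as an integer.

k = 13

obs 1: x=-2 → posterior Normal(-2, 9/10)
obs 2: x=-5 → posterior Normal(-25/8, 9/16)
obs 3: x=-3 → posterior Normal(-34/11, 9/22)
obs 4: x=1/2 → posterior Normal(-65/28, 9/28)
obs 5: x=2 → posterior Normal(-53/34, 9/34)
obs 6: x=-4 → posterior Normal(-77/40, 9/40)
obs 7: x=-1 → posterior Normal(-83/46, 9/46)
obs 8: x=-7 → posterior Normal(-125/52, 9/52)
obs 9: x=4 → posterior Normal(-101/58, 9/58)
obs 10: x=7 → posterior Normal(-59/64, 9/64)
obs 11: x=1 → posterior Normal(-53/70, 9/70)
obs 12: x=-5/4 → posterior Normal(-121/152, 9/76)
obs 13: x=5/2 → posterior Normal(-91/164, 9/82)
obs 14: x=-3/2 → posterior Normal(-109/176, 9/88)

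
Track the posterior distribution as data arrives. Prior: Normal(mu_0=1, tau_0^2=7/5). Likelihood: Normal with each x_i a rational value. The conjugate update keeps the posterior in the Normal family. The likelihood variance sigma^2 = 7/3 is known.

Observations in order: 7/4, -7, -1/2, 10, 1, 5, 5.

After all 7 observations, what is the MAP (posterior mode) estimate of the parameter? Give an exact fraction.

obs 1: x=7/4 → posterior Normal(41/32, 7/8)
obs 2: x=-7 → posterior Normal(-43/44, 7/11)
obs 3: x=-1/2 → posterior Normal(-7/8, 1/2)
obs 4: x=10 → posterior Normal(71/68, 7/17)
obs 5: x=1 → posterior Normal(83/80, 7/20)
obs 6: x=5 → posterior Normal(143/92, 7/23)
obs 7: x=5 → posterior Normal(203/104, 7/26)

203/104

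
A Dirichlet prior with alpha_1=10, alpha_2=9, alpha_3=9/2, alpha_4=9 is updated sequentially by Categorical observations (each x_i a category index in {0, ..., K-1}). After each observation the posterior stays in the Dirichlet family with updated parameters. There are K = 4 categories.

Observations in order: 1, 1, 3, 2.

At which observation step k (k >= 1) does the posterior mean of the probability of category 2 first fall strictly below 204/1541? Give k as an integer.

k = 2

obs 1: x=1 → posterior Dirichlet(10, 10, 9/2, 9)
obs 2: x=1 → posterior Dirichlet(10, 11, 9/2, 9)
obs 3: x=3 → posterior Dirichlet(10, 11, 9/2, 10)
obs 4: x=2 → posterior Dirichlet(10, 11, 11/2, 10)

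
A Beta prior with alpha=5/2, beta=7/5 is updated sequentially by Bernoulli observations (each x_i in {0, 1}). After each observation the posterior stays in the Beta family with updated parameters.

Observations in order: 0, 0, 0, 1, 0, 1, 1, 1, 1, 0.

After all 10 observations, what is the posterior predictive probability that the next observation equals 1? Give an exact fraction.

75/139

obs 1: x=0 → posterior Beta(5/2, 12/5)
obs 2: x=0 → posterior Beta(5/2, 17/5)
obs 3: x=0 → posterior Beta(5/2, 22/5)
obs 4: x=1 → posterior Beta(7/2, 22/5)
obs 5: x=0 → posterior Beta(7/2, 27/5)
obs 6: x=1 → posterior Beta(9/2, 27/5)
obs 7: x=1 → posterior Beta(11/2, 27/5)
obs 8: x=1 → posterior Beta(13/2, 27/5)
obs 9: x=1 → posterior Beta(15/2, 27/5)
obs 10: x=0 → posterior Beta(15/2, 32/5)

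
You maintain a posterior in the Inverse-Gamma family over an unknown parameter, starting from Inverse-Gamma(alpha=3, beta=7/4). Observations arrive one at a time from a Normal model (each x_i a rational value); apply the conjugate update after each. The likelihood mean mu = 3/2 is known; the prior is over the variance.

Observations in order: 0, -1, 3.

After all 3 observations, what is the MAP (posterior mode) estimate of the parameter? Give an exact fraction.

57/44

obs 1: x=0 → posterior Inverse-Gamma(7/2, 23/8)
obs 2: x=-1 → posterior Inverse-Gamma(4, 6)
obs 3: x=3 → posterior Inverse-Gamma(9/2, 57/8)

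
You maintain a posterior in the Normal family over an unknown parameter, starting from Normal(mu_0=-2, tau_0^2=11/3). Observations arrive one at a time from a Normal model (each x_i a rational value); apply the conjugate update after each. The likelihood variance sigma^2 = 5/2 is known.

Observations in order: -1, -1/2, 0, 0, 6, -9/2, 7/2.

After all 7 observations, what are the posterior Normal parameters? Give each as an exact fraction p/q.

mu_0=47/169, tau_0^2=55/169

obs 1: x=-1 → posterior Normal(-52/37, 55/37)
obs 2: x=-1/2 → posterior Normal(-63/59, 55/59)
obs 3: x=0 → posterior Normal(-7/9, 55/81)
obs 4: x=0 → posterior Normal(-63/103, 55/103)
obs 5: x=6 → posterior Normal(69/125, 11/25)
obs 6: x=-9/2 → posterior Normal(-10/49, 55/147)
obs 7: x=7/2 → posterior Normal(47/169, 55/169)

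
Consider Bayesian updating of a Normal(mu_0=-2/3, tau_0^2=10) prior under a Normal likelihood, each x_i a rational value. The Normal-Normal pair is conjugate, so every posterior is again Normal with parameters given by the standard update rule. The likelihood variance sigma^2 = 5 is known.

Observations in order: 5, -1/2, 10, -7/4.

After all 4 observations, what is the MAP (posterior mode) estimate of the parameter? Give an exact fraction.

obs 1: x=5 → posterior Normal(28/9, 10/3)
obs 2: x=-1/2 → posterior Normal(5/3, 2)
obs 3: x=10 → posterior Normal(85/21, 10/7)
obs 4: x=-7/4 → posterior Normal(149/54, 10/9)

149/54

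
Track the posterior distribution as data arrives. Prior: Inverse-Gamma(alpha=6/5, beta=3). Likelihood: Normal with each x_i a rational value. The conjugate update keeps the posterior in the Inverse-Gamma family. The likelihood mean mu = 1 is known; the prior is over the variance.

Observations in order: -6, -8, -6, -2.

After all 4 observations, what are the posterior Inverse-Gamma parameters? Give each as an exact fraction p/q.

obs 1: x=-6 → posterior Inverse-Gamma(17/10, 55/2)
obs 2: x=-8 → posterior Inverse-Gamma(11/5, 68)
obs 3: x=-6 → posterior Inverse-Gamma(27/10, 185/2)
obs 4: x=-2 → posterior Inverse-Gamma(16/5, 97)

alpha=16/5, beta=97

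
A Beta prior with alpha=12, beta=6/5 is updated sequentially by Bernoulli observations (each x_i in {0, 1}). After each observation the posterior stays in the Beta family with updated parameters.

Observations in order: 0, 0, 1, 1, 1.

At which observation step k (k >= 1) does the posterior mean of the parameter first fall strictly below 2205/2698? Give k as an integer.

k = 2

obs 1: x=0 → posterior Beta(12, 11/5)
obs 2: x=0 → posterior Beta(12, 16/5)
obs 3: x=1 → posterior Beta(13, 16/5)
obs 4: x=1 → posterior Beta(14, 16/5)
obs 5: x=1 → posterior Beta(15, 16/5)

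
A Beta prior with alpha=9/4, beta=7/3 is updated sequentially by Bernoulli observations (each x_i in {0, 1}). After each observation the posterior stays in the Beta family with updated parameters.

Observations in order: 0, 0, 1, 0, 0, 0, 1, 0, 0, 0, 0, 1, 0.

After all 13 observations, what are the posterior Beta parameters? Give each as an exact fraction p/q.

alpha=21/4, beta=37/3

obs 1: x=0 → posterior Beta(9/4, 10/3)
obs 2: x=0 → posterior Beta(9/4, 13/3)
obs 3: x=1 → posterior Beta(13/4, 13/3)
obs 4: x=0 → posterior Beta(13/4, 16/3)
obs 5: x=0 → posterior Beta(13/4, 19/3)
obs 6: x=0 → posterior Beta(13/4, 22/3)
obs 7: x=1 → posterior Beta(17/4, 22/3)
obs 8: x=0 → posterior Beta(17/4, 25/3)
obs 9: x=0 → posterior Beta(17/4, 28/3)
obs 10: x=0 → posterior Beta(17/4, 31/3)
obs 11: x=0 → posterior Beta(17/4, 34/3)
obs 12: x=1 → posterior Beta(21/4, 34/3)
obs 13: x=0 → posterior Beta(21/4, 37/3)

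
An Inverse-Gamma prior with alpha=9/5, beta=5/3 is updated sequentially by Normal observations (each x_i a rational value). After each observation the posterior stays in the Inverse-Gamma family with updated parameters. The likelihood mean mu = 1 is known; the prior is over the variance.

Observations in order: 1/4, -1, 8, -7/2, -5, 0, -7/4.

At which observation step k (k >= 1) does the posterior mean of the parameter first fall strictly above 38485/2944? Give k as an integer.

obs 1: x=1/4 → posterior Inverse-Gamma(23/10, 187/96)
obs 2: x=-1 → posterior Inverse-Gamma(14/5, 379/96)
obs 3: x=8 → posterior Inverse-Gamma(33/10, 2731/96)
obs 4: x=-7/2 → posterior Inverse-Gamma(19/5, 3703/96)
obs 5: x=-5 → posterior Inverse-Gamma(43/10, 5431/96)
obs 6: x=0 → posterior Inverse-Gamma(24/5, 5479/96)
obs 7: x=-7/4 → posterior Inverse-Gamma(53/10, 2921/48)

k = 4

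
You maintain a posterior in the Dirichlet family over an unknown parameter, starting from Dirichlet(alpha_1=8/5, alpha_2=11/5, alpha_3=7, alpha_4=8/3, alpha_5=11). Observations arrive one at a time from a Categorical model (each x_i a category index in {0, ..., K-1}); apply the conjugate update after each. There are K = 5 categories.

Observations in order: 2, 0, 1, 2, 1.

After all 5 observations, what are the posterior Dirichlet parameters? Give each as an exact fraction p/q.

obs 1: x=2 → posterior Dirichlet(8/5, 11/5, 8, 8/3, 11)
obs 2: x=0 → posterior Dirichlet(13/5, 11/5, 8, 8/3, 11)
obs 3: x=1 → posterior Dirichlet(13/5, 16/5, 8, 8/3, 11)
obs 4: x=2 → posterior Dirichlet(13/5, 16/5, 9, 8/3, 11)
obs 5: x=1 → posterior Dirichlet(13/5, 21/5, 9, 8/3, 11)

alpha_1=13/5, alpha_2=21/5, alpha_3=9, alpha_4=8/3, alpha_5=11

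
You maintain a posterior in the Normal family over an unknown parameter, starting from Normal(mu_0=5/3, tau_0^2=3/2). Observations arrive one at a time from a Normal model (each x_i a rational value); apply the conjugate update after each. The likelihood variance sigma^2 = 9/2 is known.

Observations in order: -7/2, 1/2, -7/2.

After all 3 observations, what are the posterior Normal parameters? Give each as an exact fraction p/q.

mu_0=-1/4, tau_0^2=3/4

obs 1: x=-7/2 → posterior Normal(3/8, 9/8)
obs 2: x=1/2 → posterior Normal(2/5, 9/10)
obs 3: x=-7/2 → posterior Normal(-1/4, 3/4)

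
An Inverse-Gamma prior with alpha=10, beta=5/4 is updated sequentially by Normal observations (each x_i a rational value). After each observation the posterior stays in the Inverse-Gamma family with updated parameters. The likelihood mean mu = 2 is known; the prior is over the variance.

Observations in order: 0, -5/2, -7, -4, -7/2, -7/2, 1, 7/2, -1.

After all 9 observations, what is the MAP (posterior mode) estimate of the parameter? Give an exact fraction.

obs 1: x=0 → posterior Inverse-Gamma(21/2, 13/4)
obs 2: x=-5/2 → posterior Inverse-Gamma(11, 107/8)
obs 3: x=-7 → posterior Inverse-Gamma(23/2, 431/8)
obs 4: x=-4 → posterior Inverse-Gamma(12, 575/8)
obs 5: x=-7/2 → posterior Inverse-Gamma(25/2, 87)
obs 6: x=-7/2 → posterior Inverse-Gamma(13, 817/8)
obs 7: x=1 → posterior Inverse-Gamma(27/2, 821/8)
obs 8: x=7/2 → posterior Inverse-Gamma(14, 415/4)
obs 9: x=-1 → posterior Inverse-Gamma(29/2, 433/4)

433/62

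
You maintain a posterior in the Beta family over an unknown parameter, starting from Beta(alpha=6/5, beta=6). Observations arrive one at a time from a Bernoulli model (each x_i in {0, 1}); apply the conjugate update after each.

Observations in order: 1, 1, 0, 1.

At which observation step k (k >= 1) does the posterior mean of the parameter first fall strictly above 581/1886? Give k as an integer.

k = 2

obs 1: x=1 → posterior Beta(11/5, 6)
obs 2: x=1 → posterior Beta(16/5, 6)
obs 3: x=0 → posterior Beta(16/5, 7)
obs 4: x=1 → posterior Beta(21/5, 7)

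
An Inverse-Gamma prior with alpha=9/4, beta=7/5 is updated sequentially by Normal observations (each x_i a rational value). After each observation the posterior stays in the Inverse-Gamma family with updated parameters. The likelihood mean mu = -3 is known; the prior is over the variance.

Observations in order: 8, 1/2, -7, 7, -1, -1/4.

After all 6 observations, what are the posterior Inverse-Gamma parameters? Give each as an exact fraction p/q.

obs 1: x=8 → posterior Inverse-Gamma(11/4, 619/10)
obs 2: x=1/2 → posterior Inverse-Gamma(13/4, 2721/40)
obs 3: x=-7 → posterior Inverse-Gamma(15/4, 3041/40)
obs 4: x=7 → posterior Inverse-Gamma(17/4, 5041/40)
obs 5: x=-1 → posterior Inverse-Gamma(19/4, 5121/40)
obs 6: x=-1/4 → posterior Inverse-Gamma(21/4, 21089/160)

alpha=21/4, beta=21089/160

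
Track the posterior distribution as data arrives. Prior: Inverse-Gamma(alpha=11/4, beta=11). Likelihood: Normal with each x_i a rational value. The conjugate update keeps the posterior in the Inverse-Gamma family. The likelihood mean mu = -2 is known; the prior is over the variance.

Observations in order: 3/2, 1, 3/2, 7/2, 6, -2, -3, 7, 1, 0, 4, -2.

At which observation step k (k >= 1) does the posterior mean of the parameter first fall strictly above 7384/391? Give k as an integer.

k = 8

obs 1: x=3/2 → posterior Inverse-Gamma(13/4, 137/8)
obs 2: x=1 → posterior Inverse-Gamma(15/4, 173/8)
obs 3: x=3/2 → posterior Inverse-Gamma(17/4, 111/4)
obs 4: x=7/2 → posterior Inverse-Gamma(19/4, 343/8)
obs 5: x=6 → posterior Inverse-Gamma(21/4, 599/8)
obs 6: x=-2 → posterior Inverse-Gamma(23/4, 599/8)
obs 7: x=-3 → posterior Inverse-Gamma(25/4, 603/8)
obs 8: x=7 → posterior Inverse-Gamma(27/4, 927/8)
obs 9: x=1 → posterior Inverse-Gamma(29/4, 963/8)
obs 10: x=0 → posterior Inverse-Gamma(31/4, 979/8)
obs 11: x=4 → posterior Inverse-Gamma(33/4, 1123/8)
obs 12: x=-2 → posterior Inverse-Gamma(35/4, 1123/8)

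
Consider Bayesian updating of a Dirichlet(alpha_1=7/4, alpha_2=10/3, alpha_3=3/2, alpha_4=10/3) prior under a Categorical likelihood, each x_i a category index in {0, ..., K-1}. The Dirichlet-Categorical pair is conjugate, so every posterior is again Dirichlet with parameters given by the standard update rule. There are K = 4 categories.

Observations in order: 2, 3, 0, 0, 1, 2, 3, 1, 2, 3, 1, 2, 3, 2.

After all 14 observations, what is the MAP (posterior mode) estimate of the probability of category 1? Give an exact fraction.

obs 1: x=2 → posterior Dirichlet(7/4, 10/3, 5/2, 10/3)
obs 2: x=3 → posterior Dirichlet(7/4, 10/3, 5/2, 13/3)
obs 3: x=0 → posterior Dirichlet(11/4, 10/3, 5/2, 13/3)
obs 4: x=0 → posterior Dirichlet(15/4, 10/3, 5/2, 13/3)
obs 5: x=1 → posterior Dirichlet(15/4, 13/3, 5/2, 13/3)
obs 6: x=2 → posterior Dirichlet(15/4, 13/3, 7/2, 13/3)
obs 7: x=3 → posterior Dirichlet(15/4, 13/3, 7/2, 16/3)
obs 8: x=1 → posterior Dirichlet(15/4, 16/3, 7/2, 16/3)
obs 9: x=2 → posterior Dirichlet(15/4, 16/3, 9/2, 16/3)
obs 10: x=3 → posterior Dirichlet(15/4, 16/3, 9/2, 19/3)
obs 11: x=1 → posterior Dirichlet(15/4, 19/3, 9/2, 19/3)
obs 12: x=2 → posterior Dirichlet(15/4, 19/3, 11/2, 19/3)
obs 13: x=3 → posterior Dirichlet(15/4, 19/3, 11/2, 22/3)
obs 14: x=2 → posterior Dirichlet(15/4, 19/3, 13/2, 22/3)

64/239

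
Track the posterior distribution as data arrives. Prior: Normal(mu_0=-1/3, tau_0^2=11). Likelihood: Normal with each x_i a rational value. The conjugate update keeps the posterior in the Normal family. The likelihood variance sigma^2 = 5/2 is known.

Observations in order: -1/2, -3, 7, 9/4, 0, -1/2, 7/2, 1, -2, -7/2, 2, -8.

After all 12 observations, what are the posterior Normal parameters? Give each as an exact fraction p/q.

mu_0=-241/1614, tau_0^2=55/269

obs 1: x=-1/2 → posterior Normal(-38/81, 55/27)
obs 2: x=-3 → posterior Normal(-236/147, 55/49)
obs 3: x=7 → posterior Normal(226/213, 55/71)
obs 4: x=9/4 → posterior Normal(749/558, 55/93)
obs 5: x=0 → posterior Normal(749/690, 11/23)
obs 6: x=-1/2 → posterior Normal(683/822, 55/137)
obs 7: x=7/2 → posterior Normal(1145/954, 55/159)
obs 8: x=1 → posterior Normal(1277/1086, 55/181)
obs 9: x=-2 → posterior Normal(1013/1218, 55/203)
obs 10: x=-7/2 → posterior Normal(551/1350, 11/45)
obs 11: x=2 → posterior Normal(815/1482, 55/247)
obs 12: x=-8 → posterior Normal(-241/1614, 55/269)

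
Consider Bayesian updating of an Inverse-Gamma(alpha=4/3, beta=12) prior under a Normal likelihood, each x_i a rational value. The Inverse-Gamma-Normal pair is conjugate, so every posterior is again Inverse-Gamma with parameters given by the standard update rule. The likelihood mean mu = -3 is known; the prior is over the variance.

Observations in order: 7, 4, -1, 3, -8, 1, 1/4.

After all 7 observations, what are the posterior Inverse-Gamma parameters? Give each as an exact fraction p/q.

obs 1: x=7 → posterior Inverse-Gamma(11/6, 62)
obs 2: x=4 → posterior Inverse-Gamma(7/3, 173/2)
obs 3: x=-1 → posterior Inverse-Gamma(17/6, 177/2)
obs 4: x=3 → posterior Inverse-Gamma(10/3, 213/2)
obs 5: x=-8 → posterior Inverse-Gamma(23/6, 119)
obs 6: x=1 → posterior Inverse-Gamma(13/3, 127)
obs 7: x=1/4 → posterior Inverse-Gamma(29/6, 4233/32)

alpha=29/6, beta=4233/32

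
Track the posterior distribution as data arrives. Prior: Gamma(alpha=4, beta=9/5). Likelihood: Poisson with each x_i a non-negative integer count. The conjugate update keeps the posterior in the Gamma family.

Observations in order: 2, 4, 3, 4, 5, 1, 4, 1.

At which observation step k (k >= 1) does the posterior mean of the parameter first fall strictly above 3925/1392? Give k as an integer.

obs 1: x=2 → posterior Gamma(6, 14/5)
obs 2: x=4 → posterior Gamma(10, 19/5)
obs 3: x=3 → posterior Gamma(13, 24/5)
obs 4: x=4 → posterior Gamma(17, 29/5)
obs 5: x=5 → posterior Gamma(22, 34/5)
obs 6: x=1 → posterior Gamma(23, 39/5)
obs 7: x=4 → posterior Gamma(27, 44/5)
obs 8: x=1 → posterior Gamma(28, 49/5)

k = 4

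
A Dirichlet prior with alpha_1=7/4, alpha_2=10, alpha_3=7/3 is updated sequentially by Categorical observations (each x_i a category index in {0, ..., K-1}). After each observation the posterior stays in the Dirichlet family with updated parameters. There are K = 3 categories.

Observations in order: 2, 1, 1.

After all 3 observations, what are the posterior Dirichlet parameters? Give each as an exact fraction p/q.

alpha_1=7/4, alpha_2=12, alpha_3=10/3

obs 1: x=2 → posterior Dirichlet(7/4, 10, 10/3)
obs 2: x=1 → posterior Dirichlet(7/4, 11, 10/3)
obs 3: x=1 → posterior Dirichlet(7/4, 12, 10/3)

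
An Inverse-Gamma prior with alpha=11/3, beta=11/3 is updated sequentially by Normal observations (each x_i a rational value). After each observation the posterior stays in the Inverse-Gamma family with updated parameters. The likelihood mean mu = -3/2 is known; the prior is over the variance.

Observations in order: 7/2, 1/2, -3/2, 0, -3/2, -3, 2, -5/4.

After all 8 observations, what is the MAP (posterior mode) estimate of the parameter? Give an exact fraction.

2551/832

obs 1: x=7/2 → posterior Inverse-Gamma(25/6, 97/6)
obs 2: x=1/2 → posterior Inverse-Gamma(14/3, 109/6)
obs 3: x=-3/2 → posterior Inverse-Gamma(31/6, 109/6)
obs 4: x=0 → posterior Inverse-Gamma(17/3, 463/24)
obs 5: x=-3/2 → posterior Inverse-Gamma(37/6, 463/24)
obs 6: x=-3 → posterior Inverse-Gamma(20/3, 245/12)
obs 7: x=2 → posterior Inverse-Gamma(43/6, 637/24)
obs 8: x=-5/4 → posterior Inverse-Gamma(23/3, 2551/96)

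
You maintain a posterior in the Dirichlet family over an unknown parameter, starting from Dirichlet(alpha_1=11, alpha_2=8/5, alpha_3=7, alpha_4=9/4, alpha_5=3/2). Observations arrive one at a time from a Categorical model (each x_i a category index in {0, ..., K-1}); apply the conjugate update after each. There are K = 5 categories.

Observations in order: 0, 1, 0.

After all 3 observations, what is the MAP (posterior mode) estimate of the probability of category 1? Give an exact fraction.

obs 1: x=0 → posterior Dirichlet(12, 8/5, 7, 9/4, 3/2)
obs 2: x=1 → posterior Dirichlet(12, 13/5, 7, 9/4, 3/2)
obs 3: x=0 → posterior Dirichlet(13, 13/5, 7, 9/4, 3/2)

32/427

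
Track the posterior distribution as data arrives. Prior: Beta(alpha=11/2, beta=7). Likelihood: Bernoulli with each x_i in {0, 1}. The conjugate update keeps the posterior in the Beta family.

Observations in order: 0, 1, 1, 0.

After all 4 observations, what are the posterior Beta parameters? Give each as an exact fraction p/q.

obs 1: x=0 → posterior Beta(11/2, 8)
obs 2: x=1 → posterior Beta(13/2, 8)
obs 3: x=1 → posterior Beta(15/2, 8)
obs 4: x=0 → posterior Beta(15/2, 9)

alpha=15/2, beta=9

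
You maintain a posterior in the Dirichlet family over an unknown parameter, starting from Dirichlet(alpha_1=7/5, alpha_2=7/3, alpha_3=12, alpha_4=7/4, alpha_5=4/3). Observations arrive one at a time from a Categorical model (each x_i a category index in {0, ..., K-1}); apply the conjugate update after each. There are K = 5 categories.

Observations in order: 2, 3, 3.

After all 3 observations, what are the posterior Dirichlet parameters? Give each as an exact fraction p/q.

alpha_1=7/5, alpha_2=7/3, alpha_3=13, alpha_4=15/4, alpha_5=4/3

obs 1: x=2 → posterior Dirichlet(7/5, 7/3, 13, 7/4, 4/3)
obs 2: x=3 → posterior Dirichlet(7/5, 7/3, 13, 11/4, 4/3)
obs 3: x=3 → posterior Dirichlet(7/5, 7/3, 13, 15/4, 4/3)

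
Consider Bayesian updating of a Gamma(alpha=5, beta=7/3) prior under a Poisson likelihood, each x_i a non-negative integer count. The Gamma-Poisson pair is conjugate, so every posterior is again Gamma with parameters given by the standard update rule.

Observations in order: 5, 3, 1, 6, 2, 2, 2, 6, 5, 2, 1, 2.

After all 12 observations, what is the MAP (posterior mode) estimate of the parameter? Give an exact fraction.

obs 1: x=5 → posterior Gamma(10, 10/3)
obs 2: x=3 → posterior Gamma(13, 13/3)
obs 3: x=1 → posterior Gamma(14, 16/3)
obs 4: x=6 → posterior Gamma(20, 19/3)
obs 5: x=2 → posterior Gamma(22, 22/3)
obs 6: x=2 → posterior Gamma(24, 25/3)
obs 7: x=2 → posterior Gamma(26, 28/3)
obs 8: x=6 → posterior Gamma(32, 31/3)
obs 9: x=5 → posterior Gamma(37, 34/3)
obs 10: x=2 → posterior Gamma(39, 37/3)
obs 11: x=1 → posterior Gamma(40, 40/3)
obs 12: x=2 → posterior Gamma(42, 43/3)

123/43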